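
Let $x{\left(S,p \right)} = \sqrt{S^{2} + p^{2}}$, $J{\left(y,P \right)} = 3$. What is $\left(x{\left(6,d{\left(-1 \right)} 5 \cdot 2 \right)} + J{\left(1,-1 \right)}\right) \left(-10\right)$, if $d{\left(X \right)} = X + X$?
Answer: $-30 - 20 \sqrt{109} \approx -238.81$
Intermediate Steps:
$d{\left(X \right)} = 2 X$
$\left(x{\left(6,d{\left(-1 \right)} 5 \cdot 2 \right)} + J{\left(1,-1 \right)}\right) \left(-10\right) = \left(\sqrt{6^{2} + \left(2 \left(-1\right) 5 \cdot 2\right)^{2}} + 3\right) \left(-10\right) = \left(\sqrt{36 + \left(\left(-2\right) 5 \cdot 2\right)^{2}} + 3\right) \left(-10\right) = \left(\sqrt{36 + \left(\left(-10\right) 2\right)^{2}} + 3\right) \left(-10\right) = \left(\sqrt{36 + \left(-20\right)^{2}} + 3\right) \left(-10\right) = \left(\sqrt{36 + 400} + 3\right) \left(-10\right) = \left(\sqrt{436} + 3\right) \left(-10\right) = \left(2 \sqrt{109} + 3\right) \left(-10\right) = \left(3 + 2 \sqrt{109}\right) \left(-10\right) = -30 - 20 \sqrt{109}$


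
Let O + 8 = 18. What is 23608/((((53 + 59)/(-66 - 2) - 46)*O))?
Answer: -100334/2025 ≈ -49.548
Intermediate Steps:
O = 10 (O = -8 + 18 = 10)
23608/((((53 + 59)/(-66 - 2) - 46)*O)) = 23608/((((53 + 59)/(-66 - 2) - 46)*10)) = 23608/(((112/(-68) - 46)*10)) = 23608/(((112*(-1/68) - 46)*10)) = 23608/(((-28/17 - 46)*10)) = 23608/((-810/17*10)) = 23608/(-8100/17) = 23608*(-17/8100) = -100334/2025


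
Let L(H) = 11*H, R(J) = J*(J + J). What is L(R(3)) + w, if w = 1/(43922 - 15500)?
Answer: 5627557/28422 ≈ 198.00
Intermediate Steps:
w = 1/28422 ≈ 3.5184e-5
R(J) = 2*J**2 (R(J) = J*(2*J) = 2*J**2)
L(R(3)) + w = 11*(2*3**2) + 1/28422 = 11*(2*9) + 1/28422 = 11*18 + 1/28422 = 198 + 1/28422 = 5627557/28422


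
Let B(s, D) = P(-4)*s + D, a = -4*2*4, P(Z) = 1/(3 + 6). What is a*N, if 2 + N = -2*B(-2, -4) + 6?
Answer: -3584/9 ≈ -398.22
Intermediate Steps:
P(Z) = 1/9
a = -32 (a = -8*4 = -32)
B(s, D) = D + s/9 (B(s, D) = s/9 + D = D + s/9)
N = 112/9 (N = -2 + (-2*(-4 + (1/9)*(-2)) + 6) = -2 + (-2*(-4 - 2/9) + 6) = -2 + (-2*(-38/9) + 6) = -2 + (76/9 + 6) = -2 + 130/9 = 112/9 ≈ 12.444)
a*N = -32*112/9 = -3584/9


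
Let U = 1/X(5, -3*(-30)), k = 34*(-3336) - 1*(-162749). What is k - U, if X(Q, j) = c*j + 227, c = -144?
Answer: 628055226/12733 ≈ 49325.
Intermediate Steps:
X(Q, j) = 227 - 144*j (X(Q, j) = -144*j + 227 = 227 - 144*j)
k = 49325 (k = -113424 + 162749 = 49325)
U = -1/12733 (U = 1/(227 - (-432)*(-30)) = 1/(227 - 144*90) = 1/(227 - 12960) = 1/(-12733) = -1/12733 ≈ -7.8536e-5)
k - U = 49325 - 1*(-1/12733) = 49325 + 1/12733 = 628055226/12733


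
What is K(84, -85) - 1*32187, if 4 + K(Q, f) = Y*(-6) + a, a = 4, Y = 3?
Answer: -32205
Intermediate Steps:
K(Q, f) = -18 (K(Q, f) = -4 + (3*(-6) + 4) = -4 + (-18 + 4) = -4 - 14 = -18)
K(84, -85) - 1*32187 = -18 - 1*32187 = -18 - 32187 = -32205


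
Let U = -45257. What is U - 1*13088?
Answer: -58345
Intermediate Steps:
U - 1*13088 = -45257 - 1*13088 = -45257 - 13088 = -58345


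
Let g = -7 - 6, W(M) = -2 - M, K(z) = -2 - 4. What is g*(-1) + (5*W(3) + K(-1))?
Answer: -18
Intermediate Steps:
K(z) = -6
g = -13
g*(-1) + (5*W(3) + K(-1)) = -13*(-1) + (5*(-2 - 1*3) - 6) = 13 + (5*(-2 - 3) - 6) = 13 + (5*(-5) - 6) = 13 + (-25 - 6) = 13 - 31 = -18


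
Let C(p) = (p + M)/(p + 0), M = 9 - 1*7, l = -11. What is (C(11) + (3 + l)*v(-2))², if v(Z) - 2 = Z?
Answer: 169/121 ≈ 1.3967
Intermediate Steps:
v(Z) = 2 + Z
M = 2 (M = 9 - 7 = 2)
C(p) = (2 + p)/p (C(p) = (p + 2)/(p + 0) = (2 + p)/p)
(C(11) + (3 + l)*v(-2))² = ((2 + 11)/11 + (3 - 11)*(2 - 2))² = ((1/11)*13 - 8*0)² = (13/11 + 0)² = (13/11)² = 169/121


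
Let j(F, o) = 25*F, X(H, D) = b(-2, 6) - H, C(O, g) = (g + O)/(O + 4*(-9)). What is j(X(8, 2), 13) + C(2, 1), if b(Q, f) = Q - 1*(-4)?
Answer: -5103/34 ≈ -150.09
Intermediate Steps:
b(Q, f) = 4 + Q (b(Q, f) = Q + 4 = 4 + Q)
C(O, g) = (O + g)/(-36 + O) (C(O, g) = (O + g)/(O - 36) = (O + g)/(-36 + O))
X(H, D) = 2 - H (X(H, D) = (4 - 2) - H = 2 - H)
j(X(8, 2), 13) + C(2, 1) = 25*(2 - 1*8) + (2 + 1)/(-36 + 2) = 25*(2 - 8) + 3/(-34) = 25*(-6) - 1/34*3 = -150 - 3/34 = -5103/34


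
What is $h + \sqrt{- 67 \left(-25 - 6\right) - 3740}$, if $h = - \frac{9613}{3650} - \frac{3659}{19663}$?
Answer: $- \frac{202375769}{71769950} + i \sqrt{1663} \approx -2.8198 + 40.78 i$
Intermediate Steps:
$h = - \frac{202375769}{71769950}$ ($h = \left(-9613\right) \frac{1}{3650} - \frac{3659}{19663} = - \frac{9613}{3650} - \frac{3659}{19663} = - \frac{202375769}{71769950} \approx -2.8198$)
$h + \sqrt{- 67 \left(-25 - 6\right) - 3740} = - \frac{202375769}{71769950} + \sqrt{- 67 \left(-25 - 6\right) - 3740} = - \frac{202375769}{71769950} + \sqrt{\left(-67\right) \left(-31\right) - 3740} = - \frac{202375769}{71769950} + \sqrt{2077 - 3740} = - \frac{202375769}{71769950} + \sqrt{-1663} = - \frac{202375769}{71769950} + i \sqrt{1663}$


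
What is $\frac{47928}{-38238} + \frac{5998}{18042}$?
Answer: $- \frac{52947121}{57490833} \approx -0.92097$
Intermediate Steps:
$\frac{47928}{-38238} + \frac{5998}{18042} = 47928 \left(- \frac{1}{38238}\right) + 5998 \cdot \frac{1}{18042} = - \frac{7988}{6373} + \frac{2999}{9021} = - \frac{52947121}{57490833}$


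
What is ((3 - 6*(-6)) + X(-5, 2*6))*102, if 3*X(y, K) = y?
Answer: 3808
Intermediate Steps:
X(y, K) = y/3
((3 - 6*(-6)) + X(-5, 2*6))*102 = ((3 - 6*(-6)) + (1/3)*(-5))*102 = ((3 + 36) - 5/3)*102 = (39 - 5/3)*102 = (112/3)*102 = 3808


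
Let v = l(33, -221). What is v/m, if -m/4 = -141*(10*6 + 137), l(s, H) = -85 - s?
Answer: -59/55554 ≈ -0.0010620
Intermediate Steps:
m = 111108 (m = -(-564)*(10*6 + 137) = -(-564)*(60 + 137) = -(-564)*197 = -4*(-27777) = 111108)
v = -118 (v = -85 - 1*33 = -85 - 33 = -118)
v/m = -118/111108 = -118*1/111108 = -59/55554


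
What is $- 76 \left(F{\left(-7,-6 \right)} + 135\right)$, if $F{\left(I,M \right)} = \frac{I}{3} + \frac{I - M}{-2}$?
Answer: $- \frac{30362}{3} \approx -10121.0$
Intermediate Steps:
$F{\left(I,M \right)} = \frac{M}{2} - \frac{I}{6}$ ($F{\left(I,M \right)} = I \frac{1}{3} + \left(I - M\right) \left(- \frac{1}{2}\right) = \frac{I}{3} - \left(\frac{I}{2} - \frac{M}{2}\right) = \frac{M}{2} - \frac{I}{6}$)
$- 76 \left(F{\left(-7,-6 \right)} + 135\right) = - 76 \left(\left(\frac{1}{2} \left(-6\right) - - \frac{7}{6}\right) + 135\right) = - 76 \left(\left(-3 + \frac{7}{6}\right) + 135\right) = - 76 \left(- \frac{11}{6} + 135\right) = \left(-76\right) \frac{799}{6} = - \frac{30362}{3}$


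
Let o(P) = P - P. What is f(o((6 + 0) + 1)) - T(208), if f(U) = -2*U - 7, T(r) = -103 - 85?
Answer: 181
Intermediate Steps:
T(r) = -188
o(P) = 0
f(U) = -7 - 2*U
f(o((6 + 0) + 1)) - T(208) = (-7 - 2*0) - 1*(-188) = (-7 + 0) + 188 = -7 + 188 = 181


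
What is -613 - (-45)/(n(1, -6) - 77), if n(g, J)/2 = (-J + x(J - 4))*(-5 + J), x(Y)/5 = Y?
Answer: -60682/99 ≈ -612.95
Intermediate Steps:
x(Y) = 5*Y
n(g, J) = 2*(-20 + 4*J)*(-5 + J) (n(g, J) = 2*((-J + 5*(J - 4))*(-5 + J)) = 2*((-J + 5*(-4 + J))*(-5 + J)) = 2*((-J + (-20 + 5*J))*(-5 + J)) = 2*((-20 + 4*J)*(-5 + J)) = 2*(-20 + 4*J)*(-5 + J))
-613 - (-45)/(n(1, -6) - 77) = -613 - (-45)/((200 - 80*(-6) + 8*(-6)²) - 77) = -613 - (-45)/((200 + 480 + 8*36) - 77) = -613 - (-45)/((200 + 480 + 288) - 77) = -613 - (-45)/(968 - 77) = -613 - (-45)/891 = -613 - 1*(-5/99) = -613 + 5/99 = -60682/99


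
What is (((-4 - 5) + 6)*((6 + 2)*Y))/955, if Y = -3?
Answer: 72/955 ≈ 0.075393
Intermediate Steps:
(((-4 - 5) + 6)*((6 + 2)*Y))/955 = (((-4 - 5) + 6)*((6 + 2)*(-3)))/955 = ((-9 + 6)*(8*(-3)))*(1/955) = -3*(-24)*(1/955) = 72*(1/955) = 72/955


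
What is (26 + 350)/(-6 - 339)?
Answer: -376/345 ≈ -1.0899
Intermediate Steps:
(26 + 350)/(-6 - 339) = 376/(-345) = 376*(-1/345) = -376/345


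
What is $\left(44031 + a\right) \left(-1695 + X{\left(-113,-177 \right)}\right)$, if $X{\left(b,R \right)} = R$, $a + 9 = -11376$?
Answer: $-61113312$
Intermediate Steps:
$a = -11385$ ($a = -9 - 11376 = -11385$)
$\left(44031 + a\right) \left(-1695 + X{\left(-113,-177 \right)}\right) = \left(44031 - 11385\right) \left(-1695 - 177\right) = 32646 \left(-1872\right) = -61113312$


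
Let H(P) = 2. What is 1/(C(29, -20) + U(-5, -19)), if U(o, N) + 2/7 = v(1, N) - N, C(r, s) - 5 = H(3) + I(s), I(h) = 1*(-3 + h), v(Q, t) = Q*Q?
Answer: 7/26 ≈ 0.26923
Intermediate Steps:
v(Q, t) = Q²
I(h) = -3 + h
C(r, s) = 4 + s (C(r, s) = 5 + (2 + (-3 + s)) = 5 + (-1 + s) = 4 + s)
U(o, N) = 5/7 - N (U(o, N) = -2/7 + (1² - N) = -2/7 + (1 - N) = 5/7 - N)
1/(C(29, -20) + U(-5, -19)) = 1/((4 - 20) + (5/7 - 1*(-19))) = 1/(-16 + (5/7 + 19)) = 1/(-16 + 138/7) = 1/(26/7) = 7/26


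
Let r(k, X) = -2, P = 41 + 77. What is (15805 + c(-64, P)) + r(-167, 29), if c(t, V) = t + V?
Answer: 15857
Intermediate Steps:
P = 118
c(t, V) = V + t
(15805 + c(-64, P)) + r(-167, 29) = (15805 + (118 - 64)) - 2 = (15805 + 54) - 2 = 15859 - 2 = 15857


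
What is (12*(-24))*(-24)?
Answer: 6912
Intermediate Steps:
(12*(-24))*(-24) = -288*(-24) = 6912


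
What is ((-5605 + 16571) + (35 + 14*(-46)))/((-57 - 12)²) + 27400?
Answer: 130461757/4761 ≈ 27402.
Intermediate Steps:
((-5605 + 16571) + (35 + 14*(-46)))/((-57 - 12)²) + 27400 = (10966 + (35 - 644))/((-69)²) + 27400 = (10966 - 609)/4761 + 27400 = 10357*(1/4761) + 27400 = 10357/4761 + 27400 = 130461757/4761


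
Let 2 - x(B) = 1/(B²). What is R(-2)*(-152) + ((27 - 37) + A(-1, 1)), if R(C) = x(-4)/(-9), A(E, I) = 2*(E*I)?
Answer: 373/18 ≈ 20.722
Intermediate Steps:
A(E, I) = 2*E*I
x(B) = 2 - 1/B² (x(B) = 2 - 1/(B²) = 2 - 1/B²)
R(C) = -31/144 (R(C) = (2 - 1/(-4)²)/(-9) = (2 - 1*1/16)*(-⅑) = (2 - 1/16)*(-⅑) = (31/16)*(-⅑) = -31/144)
R(-2)*(-152) + ((27 - 37) + A(-1, 1)) = -31/144*(-152) + ((27 - 37) + 2*(-1)*1) = 589/18 + (-10 - 2) = 589/18 - 12 = 373/18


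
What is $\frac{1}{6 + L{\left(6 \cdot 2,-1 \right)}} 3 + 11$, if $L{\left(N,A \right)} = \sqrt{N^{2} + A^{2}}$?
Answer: $\frac{1181}{109} + \frac{3 \sqrt{145}}{109} \approx 11.166$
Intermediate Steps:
$L{\left(N,A \right)} = \sqrt{A^{2} + N^{2}}$
$\frac{1}{6 + L{\left(6 \cdot 2,-1 \right)}} 3 + 11 = \frac{1}{6 + \sqrt{\left(-1\right)^{2} + \left(6 \cdot 2\right)^{2}}} \cdot 3 + 11 = \frac{1}{6 + \sqrt{1 + 12^{2}}} \cdot 3 + 11 = \frac{1}{6 + \sqrt{1 + 144}} \cdot 3 + 11 = \frac{1}{6 + \sqrt{145}} \cdot 3 + 11 = \frac{3}{6 + \sqrt{145}} + 11 = 11 + \frac{3}{6 + \sqrt{145}}$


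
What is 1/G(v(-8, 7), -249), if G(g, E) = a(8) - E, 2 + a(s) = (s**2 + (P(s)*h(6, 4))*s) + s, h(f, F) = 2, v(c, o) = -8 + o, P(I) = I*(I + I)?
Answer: 1/2367 ≈ 0.00042248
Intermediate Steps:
P(I) = 2*I**2 (P(I) = I*(2*I) = 2*I**2)
a(s) = -2 + s + s**2 + 4*s**3 (a(s) = -2 + ((s**2 + ((2*s**2)*2)*s) + s) = -2 + ((s**2 + (4*s**2)*s) + s) = -2 + ((s**2 + 4*s**3) + s) = -2 + (s + s**2 + 4*s**3) = -2 + s + s**2 + 4*s**3)
G(g, E) = 2118 - E (G(g, E) = (-2 + 8 + 8**2 + 4*8**3) - E = (-2 + 8 + 64 + 4*512) - E = (-2 + 8 + 64 + 2048) - E = 2118 - E)
1/G(v(-8, 7), -249) = 1/(2118 - 1*(-249)) = 1/(2118 + 249) = 1/2367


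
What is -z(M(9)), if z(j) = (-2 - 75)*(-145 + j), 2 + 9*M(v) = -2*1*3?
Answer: -101101/9 ≈ -11233.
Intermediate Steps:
M(v) = -8/9 (M(v) = -2/9 + (-2*1*3)/9 = -2/9 + (-2*3)/9 = -2/9 + (1/9)*(-6) = -2/9 - 2/3 = -8/9)
z(j) = 11165 - 77*j (z(j) = -77*(-145 + j) = 11165 - 77*j)
-z(M(9)) = -(11165 - 77*(-8/9)) = -(11165 + 616/9) = -1*101101/9 = -101101/9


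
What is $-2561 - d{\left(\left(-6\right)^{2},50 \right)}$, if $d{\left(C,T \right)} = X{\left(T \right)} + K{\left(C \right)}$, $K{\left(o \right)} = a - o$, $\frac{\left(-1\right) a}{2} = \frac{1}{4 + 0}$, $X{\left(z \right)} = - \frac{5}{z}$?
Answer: $- \frac{12622}{5} \approx -2524.4$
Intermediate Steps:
$a = - \frac{1}{2}$ ($a = - \frac{2}{4 + 0} = - \frac{2}{4} = \left(-2\right) \frac{1}{4} = - \frac{1}{2} \approx -0.5$)
$K{\left(o \right)} = - \frac{1}{2} - o$
$d{\left(C,T \right)} = - \frac{1}{2} - C - \frac{5}{T}$ ($d{\left(C,T \right)} = - \frac{5}{T} - \left(\frac{1}{2} + C\right) = - \frac{1}{2} - C - \frac{5}{T}$)
$-2561 - d{\left(\left(-6\right)^{2},50 \right)} = -2561 - \left(- \frac{1}{2} - \left(-6\right)^{2} - \frac{5}{50}\right) = -2561 - \left(- \frac{1}{2} - 36 - \frac{1}{10}\right) = -2561 - - \frac{183}{5} = -2561 + \frac{183}{5} = - \frac{12622}{5}$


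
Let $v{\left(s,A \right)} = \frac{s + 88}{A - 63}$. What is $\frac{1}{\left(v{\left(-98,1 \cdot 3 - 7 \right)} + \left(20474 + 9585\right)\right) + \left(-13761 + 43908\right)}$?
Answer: $\frac{67}{4033812} \approx 1.661 \cdot 10^{-5}$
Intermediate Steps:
$v{\left(s,A \right)} = \frac{88 + s}{-63 + A}$
$\frac{1}{\left(v{\left(-98,1 \cdot 3 - 7 \right)} + \left(20474 + 9585\right)\right) + \left(-13761 + 43908\right)} = \frac{1}{\left(\frac{88 - 98}{-63 + \left(1 \cdot 3 - 7\right)} + \left(20474 + 9585\right)\right) + \left(-13761 + 43908\right)} = \frac{1}{\left(\frac{1}{-63 + \left(3 - 7\right)} \left(-10\right) + 30059\right) + 30147} = \frac{1}{\left(\frac{1}{-63 - 4} \left(-10\right) + 30059\right) + 30147} = \frac{1}{\left(\frac{1}{-67} \left(-10\right) + 30059\right) + 30147} = \frac{1}{\left(\left(- \frac{1}{67}\right) \left(-10\right) + 30059\right) + 30147} = \frac{1}{\left(\frac{10}{67} + 30059\right) + 30147} = \frac{1}{\frac{2013963}{67} + 30147} = \frac{1}{\frac{4033812}{67}} = \frac{67}{4033812}$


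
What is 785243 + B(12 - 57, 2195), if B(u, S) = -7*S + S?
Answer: 772073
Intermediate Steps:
B(u, S) = -6*S
785243 + B(12 - 57, 2195) = 785243 - 6*2195 = 785243 - 13170 = 772073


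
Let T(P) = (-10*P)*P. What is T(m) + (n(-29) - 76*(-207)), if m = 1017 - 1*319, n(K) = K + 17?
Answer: -4856320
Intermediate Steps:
n(K) = 17 + K
m = 698 (m = 1017 - 319 = 698)
T(P) = -10*P²
T(m) + (n(-29) - 76*(-207)) = -10*698² + ((17 - 29) - 76*(-207)) = -10*487204 + (-12 + 15732) = -4872040 + 15720 = -4856320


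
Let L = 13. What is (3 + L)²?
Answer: 256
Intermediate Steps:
(3 + L)² = (3 + 13)² = 16² = 256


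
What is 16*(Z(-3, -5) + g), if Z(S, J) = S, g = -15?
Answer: -288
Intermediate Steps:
16*(Z(-3, -5) + g) = 16*(-3 - 15) = 16*(-18) = -288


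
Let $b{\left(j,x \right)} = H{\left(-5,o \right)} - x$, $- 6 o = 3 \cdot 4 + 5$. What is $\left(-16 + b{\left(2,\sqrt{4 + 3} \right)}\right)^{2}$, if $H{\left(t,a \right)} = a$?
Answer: $\frac{13021}{36} + \frac{113 \sqrt{7}}{3} \approx 461.35$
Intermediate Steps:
$o = - \frac{17}{6}$ ($o = - \frac{3 \cdot 4 + 5}{6} = - \frac{12 + 5}{6} = \left(- \frac{1}{6}\right) 17 = - \frac{17}{6} \approx -2.8333$)
$b{\left(j,x \right)} = - \frac{17}{6} - x$
$\left(-16 + b{\left(2,\sqrt{4 + 3} \right)}\right)^{2} = \left(-16 - \left(\frac{17}{6} + \sqrt{4 + 3}\right)\right)^{2} = \left(-16 - \left(\frac{17}{6} + \sqrt{7}\right)\right)^{2} = \left(- \frac{113}{6} - \sqrt{7}\right)^{2}$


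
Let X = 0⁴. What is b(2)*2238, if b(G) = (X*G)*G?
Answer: 0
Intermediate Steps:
X = 0
b(G) = 0 (b(G) = (0*G)*G = 0*G = 0)
b(2)*2238 = 0*2238 = 0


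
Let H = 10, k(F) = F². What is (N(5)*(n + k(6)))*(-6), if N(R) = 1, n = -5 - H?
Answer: -126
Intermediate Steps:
n = -15 (n = -5 - 1*10 = -5 - 10 = -15)
(N(5)*(n + k(6)))*(-6) = (1*(-15 + 6²))*(-6) = (1*(-15 + 36))*(-6) = (1*21)*(-6) = 21*(-6) = -126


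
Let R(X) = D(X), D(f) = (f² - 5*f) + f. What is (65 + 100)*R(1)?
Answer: -495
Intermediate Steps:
D(f) = f² - 4*f
R(X) = X*(-4 + X)
(65 + 100)*R(1) = (65 + 100)*(1*(-4 + 1)) = 165*(1*(-3)) = 165*(-3) = -495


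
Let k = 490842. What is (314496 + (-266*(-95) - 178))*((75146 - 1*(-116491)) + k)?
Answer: 231761678652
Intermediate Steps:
(314496 + (-266*(-95) - 178))*((75146 - 1*(-116491)) + k) = (314496 + (-266*(-95) - 178))*((75146 - 1*(-116491)) + 490842) = (314496 + (25270 - 178))*((75146 + 116491) + 490842) = (314496 + 25092)*(191637 + 490842) = 339588*682479 = 231761678652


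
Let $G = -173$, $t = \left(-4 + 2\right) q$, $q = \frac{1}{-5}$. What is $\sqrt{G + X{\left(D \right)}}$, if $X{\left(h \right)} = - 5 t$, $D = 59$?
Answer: $5 i \sqrt{7} \approx 13.229 i$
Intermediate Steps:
$q = - \frac{1}{5} \approx -0.2$
$t = \frac{2}{5}$ ($t = \left(-4 + 2\right) \left(- \frac{1}{5}\right) = \left(-2\right) \left(- \frac{1}{5}\right) = \frac{2}{5} \approx 0.4$)
$X{\left(h \right)} = -2$ ($X{\left(h \right)} = \left(-5\right) \frac{2}{5} = -2$)
$\sqrt{G + X{\left(D \right)}} = \sqrt{-173 - 2} = \sqrt{-175} = 5 i \sqrt{7}$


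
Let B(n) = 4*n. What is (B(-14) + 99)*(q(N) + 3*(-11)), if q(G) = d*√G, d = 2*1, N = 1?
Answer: -1333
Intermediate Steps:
d = 2
q(G) = 2*√G
(B(-14) + 99)*(q(N) + 3*(-11)) = (4*(-14) + 99)*(2*√1 + 3*(-11)) = (-56 + 99)*(2*1 - 33) = 43*(2 - 33) = 43*(-31) = -1333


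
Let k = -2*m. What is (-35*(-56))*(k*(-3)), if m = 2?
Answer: 23520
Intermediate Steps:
k = -4 (k = -2*2 = -4)
(-35*(-56))*(k*(-3)) = (-35*(-56))*(-4*(-3)) = 1960*12 = 23520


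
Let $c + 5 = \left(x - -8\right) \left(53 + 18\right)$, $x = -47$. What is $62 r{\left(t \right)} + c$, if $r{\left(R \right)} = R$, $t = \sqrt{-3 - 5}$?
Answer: $-2774 + 124 i \sqrt{2} \approx -2774.0 + 175.36 i$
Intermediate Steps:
$t = 2 i \sqrt{2}$ ($t = \sqrt{-8} = 2 i \sqrt{2} \approx 2.8284 i$)
$c = -2774$ ($c = -5 + \left(-47 - -8\right) \left(53 + 18\right) = -5 + \left(-47 + \left(-6 + 14\right)\right) 71 = -5 + \left(-47 + 8\right) 71 = -5 - 2769 = -2774$)
$62 r{\left(t \right)} + c = 62 \cdot 2 i \sqrt{2} - 2774 = 124 i \sqrt{2} - 2774 = -2774 + 124 i \sqrt{2}$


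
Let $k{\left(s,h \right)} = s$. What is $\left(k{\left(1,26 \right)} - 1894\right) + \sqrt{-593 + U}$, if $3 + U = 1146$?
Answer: $-1893 + 5 \sqrt{22} \approx -1869.5$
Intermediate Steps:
$U = 1143$ ($U = -3 + 1146 = 1143$)
$\left(k{\left(1,26 \right)} - 1894\right) + \sqrt{-593 + U} = \left(1 - 1894\right) + \sqrt{-593 + 1143} = -1893 + \sqrt{550} = -1893 + 5 \sqrt{22}$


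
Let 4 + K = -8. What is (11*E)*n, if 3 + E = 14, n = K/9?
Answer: -484/3 ≈ -161.33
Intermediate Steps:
K = -12 (K = -4 - 8 = -12)
n = -4/3 (n = -12/9 = -12*⅑ = -4/3 ≈ -1.3333)
E = 11 (E = -3 + 14 = 11)
(11*E)*n = (11*11)*(-4/3) = 121*(-4/3) = -484/3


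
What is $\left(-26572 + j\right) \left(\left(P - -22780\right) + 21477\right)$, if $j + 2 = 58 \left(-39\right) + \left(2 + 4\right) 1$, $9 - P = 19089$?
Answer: $-725852910$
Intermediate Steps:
$P = -19080$ ($P = 9 - 19089 = -19080$)
$j = -2258$ ($j = -2 + \left(58 \left(-39\right) + \left(2 + 4\right) 1\right) = -2 + \left(-2262 + 6 \cdot 1\right) = -2 + \left(-2262 + 6\right) = -2 - 2256 = -2258$)
$\left(-26572 + j\right) \left(\left(P - -22780\right) + 21477\right) = \left(-26572 - 2258\right) \left(\left(-19080 - -22780\right) + 21477\right) = - 28830 \left(\left(-19080 + 22780\right) + 21477\right) = - 28830 \left(3700 + 21477\right) = \left(-28830\right) 25177 = -725852910$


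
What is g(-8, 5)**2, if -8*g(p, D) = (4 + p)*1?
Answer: 1/4 ≈ 0.25000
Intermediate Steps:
g(p, D) = -1/2 - p/8 (g(p, D) = -(4 + p)/8 = -1/2 - p/8)
g(-8, 5)**2 = (-1/2 - 1/8*(-8))**2 = (-1/2 + 1)**2 = (1/2)**2 = 1/4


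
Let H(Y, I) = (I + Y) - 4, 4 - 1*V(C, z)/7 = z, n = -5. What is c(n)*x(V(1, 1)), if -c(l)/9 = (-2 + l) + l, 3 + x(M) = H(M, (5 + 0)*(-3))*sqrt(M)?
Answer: -324 + 216*sqrt(21) ≈ 665.84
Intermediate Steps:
V(C, z) = 28 - 7*z
H(Y, I) = -4 + I + Y
x(M) = -3 + sqrt(M)*(-19 + M) (x(M) = -3 + (-4 + (5 + 0)*(-3) + M)*sqrt(M) = -3 + (-4 + 5*(-3) + M)*sqrt(M) = -3 + (-4 - 15 + M)*sqrt(M) = -3 + (-19 + M)*sqrt(M) = -3 + sqrt(M)*(-19 + M))
c(l) = 18 - 18*l (c(l) = -9*((-2 + l) + l) = -9*(-2 + 2*l) = 18 - 18*l)
c(n)*x(V(1, 1)) = (18 - 18*(-5))*(-3 + sqrt(28 - 7*1)*(-19 + (28 - 7*1))) = (18 + 90)*(-3 + sqrt(28 - 7)*(-19 + (28 - 7))) = 108*(-3 + sqrt(21)*(-19 + 21)) = 108*(-3 + sqrt(21)*2) = 108*(-3 + 2*sqrt(21)) = -324 + 216*sqrt(21)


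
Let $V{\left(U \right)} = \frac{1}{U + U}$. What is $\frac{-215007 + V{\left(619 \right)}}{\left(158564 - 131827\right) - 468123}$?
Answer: $\frac{266178665}{546435868} \approx 0.48712$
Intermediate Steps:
$V{\left(U \right)} = \frac{1}{2 U}$
$\frac{-215007 + V{\left(619 \right)}}{\left(158564 - 131827\right) - 468123} = \frac{-215007 + \frac{1}{2 \cdot 619}}{\left(158564 - 131827\right) - 468123} = \frac{-215007 + \frac{1}{2} \cdot \frac{1}{619}}{26737 - 468123} = \frac{-215007 + \frac{1}{1238}}{-441386} = \left(- \frac{266178665}{1238}\right) \left(- \frac{1}{441386}\right) = \frac{266178665}{546435868}$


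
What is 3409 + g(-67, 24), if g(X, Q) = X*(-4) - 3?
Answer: 3674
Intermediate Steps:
g(X, Q) = -3 - 4*X (g(X, Q) = -4*X - 3 = -3 - 4*X)
3409 + g(-67, 24) = 3409 + (-3 - 4*(-67)) = 3409 + (-3 + 268) = 3409 + 265 = 3674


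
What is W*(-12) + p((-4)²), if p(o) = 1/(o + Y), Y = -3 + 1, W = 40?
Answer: -6719/14 ≈ -479.93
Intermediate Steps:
Y = -2
p(o) = 1/(-2 + o) (p(o) = 1/(o - 2) = 1/(-2 + o))
W*(-12) + p((-4)²) = 40*(-12) + 1/(-2 + (-4)²) = -480 + 1/(-2 + 16) = -480 + 1/14 = -6719/14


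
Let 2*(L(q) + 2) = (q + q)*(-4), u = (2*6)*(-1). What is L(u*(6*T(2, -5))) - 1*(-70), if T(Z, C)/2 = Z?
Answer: 1220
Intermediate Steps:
T(Z, C) = 2*Z
u = -12 (u = 12*(-1) = -12)
L(q) = -2 - 4*q (L(q) = -2 + ((q + q)*(-4))/2 = -2 + ((2*q)*(-4))/2 = -2 + (-8*q)/2 = -2 - 4*q)
L(u*(6*T(2, -5))) - 1*(-70) = (-2 - (-48)*6*(2*2)) - 1*(-70) = (-2 - (-48)*6*4) + 70 = (-2 - (-48)*24) + 70 = (-2 - 4*(-288)) + 70 = (-2 + 1152) + 70 = 1150 + 70 = 1220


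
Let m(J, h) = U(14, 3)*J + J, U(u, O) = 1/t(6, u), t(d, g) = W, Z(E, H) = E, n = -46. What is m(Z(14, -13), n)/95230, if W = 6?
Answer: 49/285690 ≈ 0.00017151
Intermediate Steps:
t(d, g) = 6
U(u, O) = 1/6
m(J, h) = 7*J/6 (m(J, h) = J/6 + J = 7*J/6)
m(Z(14, -13), n)/95230 = ((7/6)*14)/95230 = (49/3)*(1/95230) = 49/285690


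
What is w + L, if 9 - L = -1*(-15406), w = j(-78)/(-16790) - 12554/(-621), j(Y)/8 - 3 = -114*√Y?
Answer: -3485379119/226665 + 456*I*√78/8395 ≈ -15377.0 + 0.47972*I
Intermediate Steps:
j(Y) = 24 - 912*√Y (j(Y) = 24 + 8*(-114*√Y) = 24 - 912*√Y)
w = 4581886/226665 + 456*I*√78/8395 (w = (24 - 912*I*√78)/(-16790) - 12554/(-621) = (24 - 912*I*√78)*(-1/16790) - 12554*(-1/621) = (24 - 912*I*√78)*(-1/16790) + 12554/621 = (-12/8395 + 456*I*√78/8395) + 12554/621 = 4581886/226665 + 456*I*√78/8395 ≈ 20.214 + 0.47972*I)
L = -15397 (L = 9 - (-1)*(-15406) = 9 - 1*15406 = 9 - 15406 = -15397)
w + L = (4581886/226665 + 456*I*√78/8395) - 15397 = -3485379119/226665 + 456*I*√78/8395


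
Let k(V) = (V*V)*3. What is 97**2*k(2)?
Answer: 112908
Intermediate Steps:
k(V) = 3*V**2 (k(V) = V**2*3 = 3*V**2)
97**2*k(2) = 97**2*(3*2**2) = 9409*(3*4) = 9409*12 = 112908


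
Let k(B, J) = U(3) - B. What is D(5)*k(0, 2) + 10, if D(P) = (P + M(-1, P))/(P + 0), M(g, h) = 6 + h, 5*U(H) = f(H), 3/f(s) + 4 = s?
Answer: 202/25 ≈ 8.0800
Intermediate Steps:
f(s) = 3/(-4 + s)
U(H) = 3/(5*(-4 + H)) (U(H) = (3/(-4 + H))/5 = 3/(5*(-4 + H)))
D(P) = (6 + 2*P)/P (D(P) = (P + (6 + P))/(P + 0) = (6 + 2*P)/P)
k(B, J) = -3/5 - B (k(B, J) = 3/(5*(-4 + 3)) - B = (3/5)/(-1) - B = (3/5)*(-1) - B = -3/5 - B)
D(5)*k(0, 2) + 10 = (2 + 6/5)*(-3/5 - 1*0) + 10 = (2 + 6*(1/5))*(-3/5 + 0) + 10 = (2 + 6/5)*(-3/5) + 10 = (16/5)*(-3/5) + 10 = -48/25 + 10 = 202/25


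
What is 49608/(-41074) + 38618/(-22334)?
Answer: -673535201/229336679 ≈ -2.9369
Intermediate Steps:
49608/(-41074) + 38618/(-22334) = 49608*(-1/41074) + 38618*(-1/22334) = -24804/20537 - 19309/11167 = -673535201/229336679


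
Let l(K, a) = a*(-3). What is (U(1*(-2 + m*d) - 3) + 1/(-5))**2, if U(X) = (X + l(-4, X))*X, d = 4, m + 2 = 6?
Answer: 1466521/25 ≈ 58661.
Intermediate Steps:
m = 4 (m = -2 + 6 = 4)
l(K, a) = -3*a
U(X) = -2*X**2 (U(X) = (X - 3*X)*X = (-2*X)*X = -2*X**2)
(U(1*(-2 + m*d) - 3) + 1/(-5))**2 = (-2*(1*(-2 + 4*4) - 3)**2 + 1/(-5))**2 = (-2*(1*(-2 + 16) - 3)**2 - 1/5)**2 = (-2*(1*14 - 3)**2 - 1/5)**2 = (-2*(14 - 3)**2 - 1/5)**2 = (-2*11**2 - 1/5)**2 = (-2*121 - 1/5)**2 = (-242 - 1/5)**2 = (-1211/5)**2 = 1466521/25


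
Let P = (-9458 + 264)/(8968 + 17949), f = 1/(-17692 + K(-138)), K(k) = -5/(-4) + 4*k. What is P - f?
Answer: -670787706/1964160407 ≈ -0.34151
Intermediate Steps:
K(k) = 5/4 + 4*k (K(k) = -5*(-1/4) + 4*k = 5/4 + 4*k)
f = -4/72971 (f = 1/(-17692 + (5/4 + 4*(-138))) = 1/(-17692 + (5/4 - 552)) = 1/(-17692 - 2203/4) = 1/(-72971/4) = -4/72971 ≈ -5.4816e-5)
P = -9194/26917 ≈ -0.34157
P - f = -9194/26917 - 1*(-4/72971) = -9194/26917 + 4/72971 = -670787706/1964160407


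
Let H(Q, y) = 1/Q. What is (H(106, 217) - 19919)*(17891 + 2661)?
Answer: -21696879988/53 ≈ -4.0938e+8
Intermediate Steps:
(H(106, 217) - 19919)*(17891 + 2661) = (1/106 - 19919)*(17891 + 2661) = (1/106 - 19919)*20552 = -2111413/106*20552 = -21696879988/53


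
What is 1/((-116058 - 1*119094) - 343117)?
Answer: -1/578269 ≈ -1.7293e-6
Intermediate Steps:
1/((-116058 - 1*119094) - 343117) = 1/((-116058 - 119094) - 343117) = 1/(-235152 - 343117) = 1/(-578269) = -1/578269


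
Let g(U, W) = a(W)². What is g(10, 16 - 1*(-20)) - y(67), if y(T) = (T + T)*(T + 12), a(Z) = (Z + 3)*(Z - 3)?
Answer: 1645783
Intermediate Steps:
a(Z) = (-3 + Z)*(3 + Z) (a(Z) = (3 + Z)*(-3 + Z) = (-3 + Z)*(3 + Z))
y(T) = 2*T*(12 + T) (y(T) = (2*T)*(12 + T) = 2*T*(12 + T))
g(U, W) = (-9 + W²)²
g(10, 16 - 1*(-20)) - y(67) = (-9 + (16 - 1*(-20))²)² - 2*67*(12 + 67) = (-9 + (16 + 20)²)² - 2*67*79 = (-9 + 36²)² - 1*10586 = (-9 + 1296)² - 10586 = 1287² - 10586 = 1656369 - 10586 = 1645783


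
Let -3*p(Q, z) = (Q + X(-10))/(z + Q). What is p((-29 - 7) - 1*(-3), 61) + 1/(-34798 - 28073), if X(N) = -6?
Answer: 817295/1760388 ≈ 0.46427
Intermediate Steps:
p(Q, z) = -(-6 + Q)/(3*(Q + z)) (p(Q, z) = -(Q - 6)/(3*(z + Q)) = -(-6 + Q)/(3*(Q + z)))
p((-29 - 7) - 1*(-3), 61) + 1/(-34798 - 28073) = (2 - ((-29 - 7) - 1*(-3))/3)/(((-29 - 7) - 1*(-3)) + 61) + 1/(-34798 - 28073) = (2 - (-36 + 3)/3)/((-36 + 3) + 61) + 1/(-62871) = (2 - 1/3*(-33))/(-33 + 61) - 1/62871 = (2 + 11)/28 - 1/62871 = (1/28)*13 - 1/62871 = 13/28 - 1/62871 = 817295/1760388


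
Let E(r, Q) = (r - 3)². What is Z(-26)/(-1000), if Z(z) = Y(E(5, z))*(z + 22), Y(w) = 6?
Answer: 3/125 ≈ 0.024000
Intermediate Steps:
E(r, Q) = (-3 + r)²
Z(z) = 132 + 6*z (Z(z) = 6*(z + 22) = 6*(22 + z) = 132 + 6*z)
Z(-26)/(-1000) = (132 + 6*(-26))/(-1000) = (132 - 156)*(-1/1000) = -24*(-1/1000) = 3/125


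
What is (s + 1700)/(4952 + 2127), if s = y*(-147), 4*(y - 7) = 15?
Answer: 479/28316 ≈ 0.016916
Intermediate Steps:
y = 43/4 (y = 7 + (¼)*15 = 7 + 15/4 = 43/4 ≈ 10.750)
s = -6321/4 (s = (43/4)*(-147) = -6321/4 ≈ -1580.3)
(s + 1700)/(4952 + 2127) = (-6321/4 + 1700)/(4952 + 2127) = (479/4)/7079 = (479/4)*(1/7079) = 479/28316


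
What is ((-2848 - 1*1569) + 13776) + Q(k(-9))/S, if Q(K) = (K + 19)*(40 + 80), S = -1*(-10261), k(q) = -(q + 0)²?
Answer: 3097589/331 ≈ 9358.3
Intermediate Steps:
k(q) = -q²
S = 10261
Q(K) = 2280 + 120*K (Q(K) = (19 + K)*120 = 2280 + 120*K)
((-2848 - 1*1569) + 13776) + Q(k(-9))/S = ((-2848 - 1*1569) + 13776) + (2280 + 120*(-1*(-9)²))/10261 = ((-2848 - 1569) + 13776) + (2280 + 120*(-1*81))*(1/10261) = (-4417 + 13776) + (2280 + 120*(-81))*(1/10261) = 9359 + (2280 - 9720)*(1/10261) = 9359 - 7440*1/10261 = 9359 - 240/331 = 3097589/331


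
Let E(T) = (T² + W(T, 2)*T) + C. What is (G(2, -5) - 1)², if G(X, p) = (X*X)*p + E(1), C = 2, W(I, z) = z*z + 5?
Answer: 81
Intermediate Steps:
W(I, z) = 5 + z² (W(I, z) = z² + 5 = 5 + z²)
E(T) = 2 + T² + 9*T (E(T) = (T² + (5 + 2²)*T) + 2 = (T² + (5 + 4)*T) + 2 = (T² + 9*T) + 2 = 2 + T² + 9*T)
G(X, p) = 12 + p*X² (G(X, p) = (X*X)*p + (2 + 1² + 9*1) = X²*p + (2 + 1 + 9) = p*X² + 12 = 12 + p*X²)
(G(2, -5) - 1)² = ((12 - 5*2²) - 1)² = ((12 - 5*4) - 1)² = ((12 - 20) - 1)² = (-8 - 1)² = (-9)² = 81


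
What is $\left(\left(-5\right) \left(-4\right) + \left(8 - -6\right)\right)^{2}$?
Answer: $1156$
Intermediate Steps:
$\left(\left(-5\right) \left(-4\right) + \left(8 - -6\right)\right)^{2} = \left(20 + \left(8 + 6\right)\right)^{2} = \left(20 + 14\right)^{2} = 34^{2} = 1156$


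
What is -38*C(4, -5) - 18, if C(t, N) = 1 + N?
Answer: 134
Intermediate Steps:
-38*C(4, -5) - 18 = -38*(1 - 5) - 18 = -38*(-4) - 18 = 152 - 18 = 134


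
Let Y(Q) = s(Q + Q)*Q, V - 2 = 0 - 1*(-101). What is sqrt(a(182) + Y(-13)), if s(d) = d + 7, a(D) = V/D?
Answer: sqrt(8200374)/182 ≈ 15.734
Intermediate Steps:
V = 103 (V = 2 + (0 - 1*(-101)) = 2 + (0 + 101) = 2 + 101 = 103)
a(D) = 103/D
s(d) = 7 + d
Y(Q) = Q*(7 + 2*Q) (Y(Q) = (7 + (Q + Q))*Q = (7 + 2*Q)*Q = Q*(7 + 2*Q))
sqrt(a(182) + Y(-13)) = sqrt(103/182 - 13*(7 + 2*(-13))) = sqrt(103*(1/182) - 13*(7 - 26)) = sqrt(103/182 - 13*(-19)) = sqrt(103/182 + 247) = sqrt(45057/182) = sqrt(8200374)/182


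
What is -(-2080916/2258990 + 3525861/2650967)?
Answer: -1224222547309/2994253971665 ≈ -0.40886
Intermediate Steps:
-(-2080916/2258990 + 3525861/2650967) = -(-2080916*1/2258990 + 3525861*(1/2650967)) = -(-1040458/1129495 + 3525861/2650967) = -1*1224222547309/2994253971665 = -1224222547309/2994253971665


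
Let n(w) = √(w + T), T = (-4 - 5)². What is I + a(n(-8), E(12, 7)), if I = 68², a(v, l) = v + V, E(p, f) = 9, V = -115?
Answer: 4509 + √73 ≈ 4517.5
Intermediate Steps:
T = 81 (T = (-9)² = 81)
n(w) = √(81 + w) (n(w) = √(w + 81) = √(81 + w))
a(v, l) = -115 + v (a(v, l) = v - 115 = -115 + v)
I = 4624
I + a(n(-8), E(12, 7)) = 4624 + (-115 + √(81 - 8)) = 4624 + (-115 + √73) = 4509 + √73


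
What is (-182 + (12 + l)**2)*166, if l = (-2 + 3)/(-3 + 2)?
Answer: -10126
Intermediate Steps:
l = -1 (l = 1/(-1) = 1*(-1) = -1)
(-182 + (12 + l)**2)*166 = (-182 + (12 - 1)**2)*166 = (-182 + 11**2)*166 = (-182 + 121)*166 = -61*166 = -10126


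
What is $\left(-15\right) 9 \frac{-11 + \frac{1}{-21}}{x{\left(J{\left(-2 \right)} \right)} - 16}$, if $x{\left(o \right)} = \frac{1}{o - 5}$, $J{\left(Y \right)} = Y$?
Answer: $- \frac{10440}{113} \approx -92.389$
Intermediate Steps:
$x{\left(o \right)} = \frac{1}{-5 + o}$
$\left(-15\right) 9 \frac{-11 + \frac{1}{-21}}{x{\left(J{\left(-2 \right)} \right)} - 16} = \left(-15\right) 9 \frac{-11 + \frac{1}{-21}}{\frac{1}{-5 - 2} - 16} = - 135 \frac{-11 - \frac{1}{21}}{\frac{1}{-7} - 16} = - 135 \left(- \frac{232}{21 \left(- \frac{1}{7} - 16\right)}\right) = - 135 \left(- \frac{232}{21 \left(- \frac{113}{7}\right)}\right) = - 135 \left(\left(- \frac{232}{21}\right) \left(- \frac{7}{113}\right)\right) = \left(-135\right) \frac{232}{339} = - \frac{10440}{113}$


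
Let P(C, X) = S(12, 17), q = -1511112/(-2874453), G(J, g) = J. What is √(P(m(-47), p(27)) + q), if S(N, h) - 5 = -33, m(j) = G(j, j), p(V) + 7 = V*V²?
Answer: 2*I*√6305717248781/958151 ≈ 5.2416*I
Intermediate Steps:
q = 503704/958151 (q = -1511112*(-1/2874453) = 503704/958151 ≈ 0.52570)
p(V) = -7 + V³ (p(V) = -7 + V*V² = -7 + V³)
m(j) = j
S(N, h) = -28 (S(N, h) = 5 - 33 = -28)
P(C, X) = -28
√(P(m(-47), p(27)) + q) = √(-28 + 503704/958151) = √(-26324524/958151) = 2*I*√6305717248781/958151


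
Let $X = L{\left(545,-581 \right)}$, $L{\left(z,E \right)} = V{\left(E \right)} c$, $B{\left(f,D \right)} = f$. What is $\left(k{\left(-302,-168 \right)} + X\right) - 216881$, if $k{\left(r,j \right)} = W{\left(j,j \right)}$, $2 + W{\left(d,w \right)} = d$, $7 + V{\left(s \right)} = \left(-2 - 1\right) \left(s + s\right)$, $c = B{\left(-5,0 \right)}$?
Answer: $-234446$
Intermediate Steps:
$c = -5$
$V{\left(s \right)} = -7 - 6 s$ ($V{\left(s \right)} = -7 + \left(-2 - 1\right) \left(s + s\right) = -7 - 3 \cdot 2 s = -7 - 6 s$)
$W{\left(d,w \right)} = -2 + d$
$k{\left(r,j \right)} = -2 + j$
$L{\left(z,E \right)} = 35 + 30 E$ ($L{\left(z,E \right)} = \left(-7 - 6 E\right) \left(-5\right) = 35 + 30 E$)
$X = -17395$ ($X = 35 + 30 \left(-581\right) = 35 - 17430 = -17395$)
$\left(k{\left(-302,-168 \right)} + X\right) - 216881 = \left(\left(-2 - 168\right) - 17395\right) - 216881 = \left(-170 - 17395\right) - 216881 = -17565 - 216881 = -234446$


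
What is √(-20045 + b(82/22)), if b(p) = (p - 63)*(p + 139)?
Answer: I*√3449085/11 ≈ 168.83*I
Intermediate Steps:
b(p) = (-63 + p)*(139 + p)
√(-20045 + b(82/22)) = √(-20045 + (-8757 + (82/22)² + 76*(82/22))) = √(-20045 + (-8757 + (82*(1/22))² + 76*(82*(1/22)))) = √(-20045 + (-8757 + (41/11)² + 76*(41/11))) = √(-20045 + (-8757 + 1681/121 + 3116/11)) = √(-20045 - 1023640/121) = √(-3449085/121) = I*√3449085/11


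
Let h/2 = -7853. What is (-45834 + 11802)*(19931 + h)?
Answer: -143785200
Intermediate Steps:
h = -15706 (h = 2*(-7853) = -15706)
(-45834 + 11802)*(19931 + h) = (-45834 + 11802)*(19931 - 15706) = -34032*4225 = -143785200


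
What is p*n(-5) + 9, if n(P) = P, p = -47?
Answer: 244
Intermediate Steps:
p*n(-5) + 9 = -47*(-5) + 9 = 235 + 9 = 244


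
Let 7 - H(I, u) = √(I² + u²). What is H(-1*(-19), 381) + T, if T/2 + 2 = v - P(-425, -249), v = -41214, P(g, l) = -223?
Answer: -81979 - √145522 ≈ -82361.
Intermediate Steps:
H(I, u) = 7 - √(I² + u²)
T = -81986 (T = -4 + 2*(-41214 - 1*(-223)) = -4 + 2*(-41214 + 223) = -4 + 2*(-40991) = -4 - 81982 = -81986)
H(-1*(-19), 381) + T = (7 - √((-1*(-19))² + 381²)) - 81986 = (7 - √(19² + 145161)) - 81986 = (7 - √(361 + 145161)) - 81986 = (7 - √145522) - 81986 = -81979 - √145522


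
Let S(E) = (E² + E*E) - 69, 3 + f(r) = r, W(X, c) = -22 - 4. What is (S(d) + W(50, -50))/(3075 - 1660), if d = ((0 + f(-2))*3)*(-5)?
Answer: 2231/283 ≈ 7.8834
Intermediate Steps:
W(X, c) = -26
f(r) = -3 + r
d = 75 (d = ((0 + (-3 - 2))*3)*(-5) = ((0 - 5)*3)*(-5) = -5*3*(-5) = -15*(-5) = 75)
S(E) = -69 + 2*E² (S(E) = (E² + E²) - 69 = 2*E² - 69 = -69 + 2*E²)
(S(d) + W(50, -50))/(3075 - 1660) = ((-69 + 2*75²) - 26)/(3075 - 1660) = ((-69 + 2*5625) - 26)/1415 = ((-69 + 11250) - 26)*(1/1415) = (11181 - 26)*(1/1415) = 11155*(1/1415) = 2231/283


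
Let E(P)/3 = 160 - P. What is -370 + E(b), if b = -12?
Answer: 146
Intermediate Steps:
E(P) = 480 - 3*P (E(P) = 3*(160 - P) = 480 - 3*P)
-370 + E(b) = -370 + (480 - 3*(-12)) = -370 + (480 + 36) = -370 + 516 = 146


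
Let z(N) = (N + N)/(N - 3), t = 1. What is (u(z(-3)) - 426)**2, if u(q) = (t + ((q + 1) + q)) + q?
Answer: 177241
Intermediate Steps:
z(N) = 2*N/(-3 + N) (z(N) = (2*N)/(-3 + N) = 2*N/(-3 + N))
u(q) = 2 + 3*q (u(q) = (1 + ((q + 1) + q)) + q = (1 + ((1 + q) + q)) + q = (1 + (1 + 2*q)) + q = (2 + 2*q) + q = 2 + 3*q)
(u(z(-3)) - 426)**2 = ((2 + 3*(2*(-3)/(-3 - 3))) - 426)**2 = ((2 + 3*(2*(-3)/(-6))) - 426)**2 = ((2 + 3*(2*(-3)*(-1/6))) - 426)**2 = ((2 + 3*1) - 426)**2 = ((2 + 3) - 426)**2 = (5 - 426)**2 = (-421)**2 = 177241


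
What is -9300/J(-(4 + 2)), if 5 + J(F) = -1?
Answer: 1550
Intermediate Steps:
J(F) = -6 (J(F) = -5 - 1 = -6)
-9300/J(-(4 + 2)) = -9300/(-6) = -9300*(-⅙) = 1550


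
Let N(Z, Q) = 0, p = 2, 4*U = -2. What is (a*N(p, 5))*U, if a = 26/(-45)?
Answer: 0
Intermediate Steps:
U = -1/2 (U = (1/4)*(-2) = -1/2 ≈ -0.50000)
a = -26/45 (a = 26*(-1/45) = -26/45 ≈ -0.57778)
(a*N(p, 5))*U = -26/45*0*(-1/2) = 0*(-1/2) = 0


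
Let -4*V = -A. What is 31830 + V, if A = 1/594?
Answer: 75628081/2376 ≈ 31830.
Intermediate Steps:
A = 1/594 ≈ 0.0016835
V = 1/2376 (V = -(-1)/(4*594) = -¼*(-1/594) = 1/2376 ≈ 0.00042088)
31830 + V = 31830 + 1/2376 = 75628081/2376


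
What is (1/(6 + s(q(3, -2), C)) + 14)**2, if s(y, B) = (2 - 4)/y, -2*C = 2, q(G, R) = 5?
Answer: 157609/784 ≈ 201.03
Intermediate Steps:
C = -1 (C = -1/2*2 = -1)
s(y, B) = -2/y
(1/(6 + s(q(3, -2), C)) + 14)**2 = (1/(6 - 2/5) + 14)**2 = (1/(28/5) + 14)**2 = (5/28 + 14)**2 = (397/28)**2 = 157609/784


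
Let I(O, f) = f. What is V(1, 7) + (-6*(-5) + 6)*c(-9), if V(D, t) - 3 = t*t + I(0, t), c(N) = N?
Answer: -265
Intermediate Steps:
V(D, t) = 3 + t + t² (V(D, t) = 3 + (t*t + t) = 3 + (t² + t) = 3 + (t + t²) = 3 + t + t²)
V(1, 7) + (-6*(-5) + 6)*c(-9) = (3 + 7 + 7²) + (-6*(-5) + 6)*(-9) = (3 + 7 + 49) + (30 + 6)*(-9) = 59 + 36*(-9) = 59 - 324 = -265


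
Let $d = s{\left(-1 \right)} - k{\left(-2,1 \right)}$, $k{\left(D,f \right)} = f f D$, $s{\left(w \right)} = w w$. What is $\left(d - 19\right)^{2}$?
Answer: $256$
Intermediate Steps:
$s{\left(w \right)} = w^{2}$
$k{\left(D,f \right)} = D f^{2}$ ($k{\left(D,f \right)} = f^{2} D = D f^{2}$)
$d = 3$ ($d = \left(-1\right)^{2} - - 2 \cdot 1^{2} = 1 - \left(-2\right) 1 = 1 - -2 = 1 + 2 = 3$)
$\left(d - 19\right)^{2} = \left(3 - 19\right)^{2} = \left(-16\right)^{2} = 256$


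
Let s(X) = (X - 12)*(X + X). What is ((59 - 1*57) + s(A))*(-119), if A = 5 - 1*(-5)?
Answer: 4522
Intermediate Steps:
A = 10 (A = 5 + 5 = 10)
s(X) = 2*X*(-12 + X) (s(X) = (-12 + X)*(2*X) = 2*X*(-12 + X))
((59 - 1*57) + s(A))*(-119) = ((59 - 1*57) + 2*10*(-12 + 10))*(-119) = ((59 - 57) + 2*10*(-2))*(-119) = (2 - 40)*(-119) = -38*(-119) = 4522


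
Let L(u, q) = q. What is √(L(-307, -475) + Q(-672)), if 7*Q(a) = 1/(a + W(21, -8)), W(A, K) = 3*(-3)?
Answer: 37*I*√7884618/4767 ≈ 21.794*I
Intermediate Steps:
W(A, K) = -9
Q(a) = 1/(7*(-9 + a)) (Q(a) = 1/(7*(a - 9)) = 1/(7*(-9 + a)))
√(L(-307, -475) + Q(-672)) = √(-475 + 1/(7*(-9 - 672))) = √(-475 + (⅐)/(-681)) = √(-475 + (⅐)*(-1/681)) = √(-475 - 1/4767) = √(-2264326/4767) = 37*I*√7884618/4767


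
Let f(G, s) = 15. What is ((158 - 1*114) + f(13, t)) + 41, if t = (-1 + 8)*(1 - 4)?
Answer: 100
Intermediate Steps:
t = -21 (t = 7*(-3) = -21)
((158 - 1*114) + f(13, t)) + 41 = ((158 - 1*114) + 15) + 41 = ((158 - 114) + 15) + 41 = (44 + 15) + 41 = 59 + 41 = 100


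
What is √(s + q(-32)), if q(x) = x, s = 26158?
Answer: √26126 ≈ 161.64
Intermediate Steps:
√(s + q(-32)) = √(26158 - 32) = √26126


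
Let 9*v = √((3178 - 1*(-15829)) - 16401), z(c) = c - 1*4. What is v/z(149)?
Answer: √2606/1305 ≈ 0.039118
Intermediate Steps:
z(c) = -4 + c (z(c) = c - 4 = -4 + c)
v = √2606/9 (v = √((3178 - 1*(-15829)) - 16401)/9 = √((3178 + 15829) - 16401)/9 = √(19007 - 16401)/9 = √2606/9 ≈ 5.6721)
v/z(149) = (√2606/9)/(-4 + 149) = (√2606/9)/145 = (√2606/9)*(1/145) = √2606/1305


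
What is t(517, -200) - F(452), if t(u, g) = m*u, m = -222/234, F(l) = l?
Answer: -36757/39 ≈ -942.49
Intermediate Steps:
m = -37/39 (m = -222*1/234 = -37/39 ≈ -0.94872)
t(u, g) = -37*u/39
t(517, -200) - F(452) = -37/39*517 - 1*452 = -19129/39 - 452 = -36757/39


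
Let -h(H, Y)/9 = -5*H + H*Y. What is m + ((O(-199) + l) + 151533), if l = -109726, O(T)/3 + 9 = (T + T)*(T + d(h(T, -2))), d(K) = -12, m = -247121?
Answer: 46593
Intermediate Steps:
h(H, Y) = 45*H - 9*H*Y (h(H, Y) = -9*(-5*H + H*Y) = 45*H - 9*H*Y)
O(T) = -27 + 6*T*(-12 + T) (O(T) = -27 + 3*((T + T)*(T - 12)) = -27 + 3*((2*T)*(-12 + T)) = -27 + 3*(2*T*(-12 + T)) = -27 + 6*T*(-12 + T))
m + ((O(-199) + l) + 151533) = -247121 + (((-27 - 72*(-199) + 6*(-199)²) - 109726) + 151533) = -247121 + (((-27 + 14328 + 6*39601) - 109726) + 151533) = -247121 + (((-27 + 14328 + 237606) - 109726) + 151533) = -247121 + ((251907 - 109726) + 151533) = -247121 + (142181 + 151533) = -247121 + 293714 = 46593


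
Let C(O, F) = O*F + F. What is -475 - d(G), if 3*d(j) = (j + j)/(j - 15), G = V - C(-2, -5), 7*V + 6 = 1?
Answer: -41341/87 ≈ -475.18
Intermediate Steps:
V = -5/7 (V = -6/7 + (1/7)*1 = -6/7 + 1/7 = -5/7 ≈ -0.71429)
C(O, F) = F + F*O (C(O, F) = F*O + F = F + F*O)
G = -40/7 (G = -5/7 - (-5)*(1 - 2) = -5/7 - (-5)*(-1) = -5/7 - 1*5 = -5/7 - 5 = -40/7 ≈ -5.7143)
d(j) = 2*j/(3*(-15 + j)) (d(j) = ((j + j)/(j - 15))/3 = ((2*j)/(-15 + j))/3 = (2*j/(-15 + j))/3 = 2*j/(3*(-15 + j)))
-475 - d(G) = -475 - 2*(-40)/(3*7*(-15 - 40/7)) = -475 - 2*(-40)/(3*7*(-145/7)) = -475 - 2*(-40)*(-7)/(3*7*145) = -475 - 1*16/87 = -475 - 16/87 = -41341/87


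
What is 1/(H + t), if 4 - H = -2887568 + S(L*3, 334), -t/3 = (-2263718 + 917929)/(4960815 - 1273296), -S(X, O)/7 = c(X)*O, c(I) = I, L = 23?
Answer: 1229173/3747619530451 ≈ 3.2799e-7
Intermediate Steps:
S(X, O) = -7*O*X (S(X, O) = -7*X*O = -7*O*X)
t = 1345789/1229173 (t = -3*(-2263718 + 917929)/(4960815 - 1273296) = -(-4037367)/3687519 = -3*(-1345789/3687519) = 1345789/1229173 ≈ 1.0949)
H = 3048894 (H = 4 - (-2887568 - 7*334*23*3) = 4 - (-2887568 - 7*334*69) = 4 - (-2887568 - 161322) = 4 - 1*(-3048890) = 4 + 3048890 = 3048894)
1/(H + t) = 1/(3048894 + 1345789/1229173) = 1/(3747619530451/1229173) = 1229173/3747619530451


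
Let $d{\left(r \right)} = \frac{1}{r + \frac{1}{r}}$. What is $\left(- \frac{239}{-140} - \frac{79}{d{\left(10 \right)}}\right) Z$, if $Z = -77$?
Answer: $\frac{1226137}{20} \approx 61307.0$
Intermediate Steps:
$\left(- \frac{239}{-140} - \frac{79}{d{\left(10 \right)}}\right) Z = \left(- \frac{239}{-140} - \frac{79}{10 \frac{1}{1 + 10^{2}}}\right) \left(-77\right) = \left(\left(-239\right) \left(- \frac{1}{140}\right) - \frac{79}{10 \frac{1}{1 + 100}}\right) \left(-77\right) = \left(\frac{239}{140} - \frac{79}{10 \cdot \frac{1}{101}}\right) \left(-77\right) = \left(\frac{239}{140} - \frac{79}{\frac{10}{101}}\right) \left(-77\right) = \left(\frac{239}{140} - \frac{7979}{10}\right) \left(-77\right) = \left(- \frac{111467}{140}\right) \left(-77\right) = \frac{1226137}{20}$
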